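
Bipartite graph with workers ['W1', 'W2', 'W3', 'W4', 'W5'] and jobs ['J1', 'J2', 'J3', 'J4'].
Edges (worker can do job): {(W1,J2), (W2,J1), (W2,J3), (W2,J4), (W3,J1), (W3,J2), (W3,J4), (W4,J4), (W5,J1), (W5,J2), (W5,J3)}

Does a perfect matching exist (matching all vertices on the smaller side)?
Yes, perfect matching exists (size 4)

Perfect matching: {(W2,J3), (W3,J2), (W4,J4), (W5,J1)}
All 4 vertices on the smaller side are matched.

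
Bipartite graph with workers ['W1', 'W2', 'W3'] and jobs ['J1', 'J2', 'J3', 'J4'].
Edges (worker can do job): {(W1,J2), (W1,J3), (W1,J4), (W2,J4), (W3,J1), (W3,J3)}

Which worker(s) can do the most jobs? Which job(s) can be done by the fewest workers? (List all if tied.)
Most versatile: W1 (3 jobs); Least covered: J1, J2 (1 workers)

Worker degrees (jobs they can do): W1:3, W2:1, W3:2
Job degrees (workers who can do it): J1:1, J2:1, J3:2, J4:2

Maximum worker degree is 3, achieved by: W1
Minimum job degree is 1, achieved by: J1, J2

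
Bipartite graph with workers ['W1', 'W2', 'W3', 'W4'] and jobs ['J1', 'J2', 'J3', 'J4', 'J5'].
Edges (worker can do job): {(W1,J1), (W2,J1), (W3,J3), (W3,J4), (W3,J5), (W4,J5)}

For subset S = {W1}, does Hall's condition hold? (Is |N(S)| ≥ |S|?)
Yes: |N(S)| = 1, |S| = 1

Subset S = {W1}
Neighbors N(S) = {J1}

|N(S)| = 1, |S| = 1
Hall's condition: |N(S)| ≥ |S| is satisfied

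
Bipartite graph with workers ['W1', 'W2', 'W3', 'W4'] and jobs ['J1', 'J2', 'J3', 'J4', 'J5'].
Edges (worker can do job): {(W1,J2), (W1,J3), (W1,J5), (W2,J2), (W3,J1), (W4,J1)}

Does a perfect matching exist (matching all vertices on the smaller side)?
No, maximum matching has size 3 < 4

Maximum matching has size 3, need 4 for perfect matching.
Unmatched workers: ['W3']
Unmatched jobs: ['J5', 'J4']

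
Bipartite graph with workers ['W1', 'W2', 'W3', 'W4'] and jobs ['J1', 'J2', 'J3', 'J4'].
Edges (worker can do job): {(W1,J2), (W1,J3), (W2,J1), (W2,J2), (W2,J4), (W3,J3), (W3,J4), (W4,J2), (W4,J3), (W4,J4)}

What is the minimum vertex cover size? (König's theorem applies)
Minimum vertex cover size = 4

By König's theorem: in bipartite graphs,
min vertex cover = max matching = 4

Maximum matching has size 4, so minimum vertex cover also has size 4.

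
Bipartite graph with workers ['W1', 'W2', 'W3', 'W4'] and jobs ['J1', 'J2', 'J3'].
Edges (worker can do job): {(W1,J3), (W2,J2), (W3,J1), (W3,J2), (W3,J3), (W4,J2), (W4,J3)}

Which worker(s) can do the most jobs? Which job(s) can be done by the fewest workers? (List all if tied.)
Most versatile: W3 (3 jobs); Least covered: J1 (1 workers)

Worker degrees (jobs they can do): W1:1, W2:1, W3:3, W4:2
Job degrees (workers who can do it): J1:1, J2:3, J3:3

Maximum worker degree is 3, achieved by: W3
Minimum job degree is 1, achieved by: J1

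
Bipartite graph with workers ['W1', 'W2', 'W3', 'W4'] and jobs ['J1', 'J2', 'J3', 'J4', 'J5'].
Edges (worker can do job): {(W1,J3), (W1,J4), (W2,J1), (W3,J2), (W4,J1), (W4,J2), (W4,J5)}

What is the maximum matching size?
Maximum matching size = 4

Maximum matching: {(W1,J4), (W2,J1), (W3,J2), (W4,J5)}
Size: 4

This assigns 4 workers to 4 distinct jobs.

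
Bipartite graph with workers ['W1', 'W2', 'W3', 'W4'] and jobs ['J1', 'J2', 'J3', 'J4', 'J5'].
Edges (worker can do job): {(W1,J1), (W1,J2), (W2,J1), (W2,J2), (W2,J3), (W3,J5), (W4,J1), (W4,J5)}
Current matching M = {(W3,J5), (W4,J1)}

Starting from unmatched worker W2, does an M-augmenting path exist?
Yes: W2 → J3

An M-augmenting path alternates non-matching / matching edges, starting and ending at unmatched vertices.
Path: W2 → J3
(J3 is unmatched in M, so the path is augmenting.)
Flipping edges along this path would increase |M| from 2 to 3.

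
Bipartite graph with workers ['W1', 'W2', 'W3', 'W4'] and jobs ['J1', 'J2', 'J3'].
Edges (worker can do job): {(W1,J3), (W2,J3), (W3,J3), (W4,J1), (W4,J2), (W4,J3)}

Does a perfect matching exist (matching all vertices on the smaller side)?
No, maximum matching has size 2 < 3

Maximum matching has size 2, need 3 for perfect matching.
Unmatched workers: ['W1', 'W2']
Unmatched jobs: ['J1']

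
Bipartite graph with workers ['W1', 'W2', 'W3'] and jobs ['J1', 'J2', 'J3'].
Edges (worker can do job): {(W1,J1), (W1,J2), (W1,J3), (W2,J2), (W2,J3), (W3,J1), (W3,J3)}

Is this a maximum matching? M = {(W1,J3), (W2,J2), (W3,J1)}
Yes, size 3 is maximum

Proposed matching has size 3.
Maximum matching size for this graph: 3.

This is a maximum matching.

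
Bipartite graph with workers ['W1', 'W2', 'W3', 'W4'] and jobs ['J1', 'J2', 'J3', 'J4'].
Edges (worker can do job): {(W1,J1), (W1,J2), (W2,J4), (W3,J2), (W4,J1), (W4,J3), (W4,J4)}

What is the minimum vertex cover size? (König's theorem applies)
Minimum vertex cover size = 4

By König's theorem: in bipartite graphs,
min vertex cover = max matching = 4

Maximum matching has size 4, so minimum vertex cover also has size 4.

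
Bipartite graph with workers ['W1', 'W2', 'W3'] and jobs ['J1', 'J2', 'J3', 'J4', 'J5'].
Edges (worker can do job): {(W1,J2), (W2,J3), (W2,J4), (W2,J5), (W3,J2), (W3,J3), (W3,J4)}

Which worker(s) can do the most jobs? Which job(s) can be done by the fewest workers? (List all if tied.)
Most versatile: W2, W3 (3 jobs); Least covered: J1 (0 workers)

Worker degrees (jobs they can do): W1:1, W2:3, W3:3
Job degrees (workers who can do it): J1:0, J2:2, J3:2, J4:2, J5:1

Maximum worker degree is 3, achieved by: W2, W3
Minimum job degree is 0, achieved by: J1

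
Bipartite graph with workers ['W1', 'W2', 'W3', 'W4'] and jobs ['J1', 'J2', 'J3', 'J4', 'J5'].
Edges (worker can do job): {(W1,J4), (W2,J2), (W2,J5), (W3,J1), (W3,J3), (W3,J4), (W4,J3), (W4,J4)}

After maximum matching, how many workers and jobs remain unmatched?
Unmatched: 0 workers, 1 jobs

Maximum matching size: 4
Workers: 4 total, 4 matched, 0 unmatched
Jobs: 5 total, 4 matched, 1 unmatched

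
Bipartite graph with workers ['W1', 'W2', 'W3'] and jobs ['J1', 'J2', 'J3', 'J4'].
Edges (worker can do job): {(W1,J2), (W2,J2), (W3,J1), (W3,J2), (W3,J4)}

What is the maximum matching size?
Maximum matching size = 2

Maximum matching: {(W1,J2), (W3,J1)}
Size: 2

This assigns 2 workers to 2 distinct jobs.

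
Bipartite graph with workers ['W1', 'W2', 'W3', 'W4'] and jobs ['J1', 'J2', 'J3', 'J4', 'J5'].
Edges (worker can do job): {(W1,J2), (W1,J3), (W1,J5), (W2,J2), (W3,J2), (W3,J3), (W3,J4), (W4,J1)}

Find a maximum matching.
Matching: {(W1,J3), (W2,J2), (W3,J4), (W4,J1)}

Maximum matching (size 4):
  W1 → J3
  W2 → J2
  W3 → J4
  W4 → J1

Each worker is assigned to at most one job, and each job to at most one worker.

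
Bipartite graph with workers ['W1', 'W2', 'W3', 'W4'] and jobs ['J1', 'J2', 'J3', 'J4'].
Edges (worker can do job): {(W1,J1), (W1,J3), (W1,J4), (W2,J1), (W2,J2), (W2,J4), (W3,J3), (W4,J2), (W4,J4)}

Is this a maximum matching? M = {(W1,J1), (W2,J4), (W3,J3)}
No, size 3 is not maximum

Proposed matching has size 3.
Maximum matching size for this graph: 4.

This is NOT maximum - can be improved to size 4.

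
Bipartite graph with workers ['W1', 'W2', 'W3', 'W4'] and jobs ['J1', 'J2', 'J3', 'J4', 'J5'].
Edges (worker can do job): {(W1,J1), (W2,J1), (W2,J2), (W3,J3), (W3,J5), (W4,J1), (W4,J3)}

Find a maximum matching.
Matching: {(W1,J1), (W2,J2), (W3,J5), (W4,J3)}

Maximum matching (size 4):
  W1 → J1
  W2 → J2
  W3 → J5
  W4 → J3

Each worker is assigned to at most one job, and each job to at most one worker.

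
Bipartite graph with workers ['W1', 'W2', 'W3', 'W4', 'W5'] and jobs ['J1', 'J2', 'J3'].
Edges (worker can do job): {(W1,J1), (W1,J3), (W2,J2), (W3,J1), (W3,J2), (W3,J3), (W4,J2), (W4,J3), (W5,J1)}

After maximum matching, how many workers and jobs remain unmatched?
Unmatched: 2 workers, 0 jobs

Maximum matching size: 3
Workers: 5 total, 3 matched, 2 unmatched
Jobs: 3 total, 3 matched, 0 unmatched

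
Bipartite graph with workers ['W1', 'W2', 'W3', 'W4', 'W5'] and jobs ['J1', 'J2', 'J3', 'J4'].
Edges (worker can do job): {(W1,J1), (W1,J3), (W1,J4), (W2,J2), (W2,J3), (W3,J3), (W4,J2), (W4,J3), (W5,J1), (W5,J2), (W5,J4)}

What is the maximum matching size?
Maximum matching size = 4

Maximum matching: {(W1,J4), (W3,J3), (W4,J2), (W5,J1)}
Size: 4

This assigns 4 workers to 4 distinct jobs.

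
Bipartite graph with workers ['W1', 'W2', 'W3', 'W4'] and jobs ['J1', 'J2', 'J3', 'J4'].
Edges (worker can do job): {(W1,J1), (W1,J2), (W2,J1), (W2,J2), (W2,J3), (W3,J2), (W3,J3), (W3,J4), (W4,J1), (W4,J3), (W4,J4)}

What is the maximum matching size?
Maximum matching size = 4

Maximum matching: {(W1,J2), (W2,J3), (W3,J4), (W4,J1)}
Size: 4

This assigns 4 workers to 4 distinct jobs.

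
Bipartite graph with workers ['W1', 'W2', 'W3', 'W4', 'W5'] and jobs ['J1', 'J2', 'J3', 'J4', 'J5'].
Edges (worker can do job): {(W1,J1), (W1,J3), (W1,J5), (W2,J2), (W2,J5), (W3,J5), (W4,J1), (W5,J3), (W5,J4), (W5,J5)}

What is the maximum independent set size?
Maximum independent set = 5

By König's theorem:
- Min vertex cover = Max matching = 5
- Max independent set = Total vertices - Min vertex cover
- Max independent set = 10 - 5 = 5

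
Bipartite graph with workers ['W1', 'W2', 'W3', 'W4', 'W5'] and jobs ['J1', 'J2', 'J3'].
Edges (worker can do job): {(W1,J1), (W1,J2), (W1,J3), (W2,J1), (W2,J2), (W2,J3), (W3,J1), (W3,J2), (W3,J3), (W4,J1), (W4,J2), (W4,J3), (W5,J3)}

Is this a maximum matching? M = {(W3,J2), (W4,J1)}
No, size 2 is not maximum

Proposed matching has size 2.
Maximum matching size for this graph: 3.

This is NOT maximum - can be improved to size 3.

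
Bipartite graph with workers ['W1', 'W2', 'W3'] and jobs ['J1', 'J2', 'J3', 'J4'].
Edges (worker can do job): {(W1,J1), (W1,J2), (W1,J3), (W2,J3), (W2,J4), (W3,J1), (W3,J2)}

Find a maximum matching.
Matching: {(W1,J3), (W2,J4), (W3,J2)}

Maximum matching (size 3):
  W1 → J3
  W2 → J4
  W3 → J2

Each worker is assigned to at most one job, and each job to at most one worker.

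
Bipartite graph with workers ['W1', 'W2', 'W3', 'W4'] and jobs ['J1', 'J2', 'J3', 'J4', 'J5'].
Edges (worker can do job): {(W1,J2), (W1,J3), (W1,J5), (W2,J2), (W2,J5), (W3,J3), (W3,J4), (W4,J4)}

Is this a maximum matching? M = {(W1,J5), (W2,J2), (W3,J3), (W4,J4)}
Yes, size 4 is maximum

Proposed matching has size 4.
Maximum matching size for this graph: 4.

This is a maximum matching.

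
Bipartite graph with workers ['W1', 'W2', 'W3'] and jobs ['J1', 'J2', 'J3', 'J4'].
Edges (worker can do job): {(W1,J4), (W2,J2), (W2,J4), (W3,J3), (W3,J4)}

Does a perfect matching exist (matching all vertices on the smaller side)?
Yes, perfect matching exists (size 3)

Perfect matching: {(W1,J4), (W2,J2), (W3,J3)}
All 3 vertices on the smaller side are matched.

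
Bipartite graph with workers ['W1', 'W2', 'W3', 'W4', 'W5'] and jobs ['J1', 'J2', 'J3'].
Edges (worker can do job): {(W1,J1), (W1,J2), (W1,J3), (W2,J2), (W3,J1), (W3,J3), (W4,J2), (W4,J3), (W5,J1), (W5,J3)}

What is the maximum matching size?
Maximum matching size = 3

Maximum matching: {(W3,J1), (W4,J2), (W5,J3)}
Size: 3

This assigns 3 workers to 3 distinct jobs.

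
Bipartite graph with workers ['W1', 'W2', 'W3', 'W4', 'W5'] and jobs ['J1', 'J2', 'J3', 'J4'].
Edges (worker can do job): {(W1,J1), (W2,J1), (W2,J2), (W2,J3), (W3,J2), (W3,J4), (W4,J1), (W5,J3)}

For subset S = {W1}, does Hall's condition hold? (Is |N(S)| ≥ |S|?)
Yes: |N(S)| = 1, |S| = 1

Subset S = {W1}
Neighbors N(S) = {J1}

|N(S)| = 1, |S| = 1
Hall's condition: |N(S)| ≥ |S| is satisfied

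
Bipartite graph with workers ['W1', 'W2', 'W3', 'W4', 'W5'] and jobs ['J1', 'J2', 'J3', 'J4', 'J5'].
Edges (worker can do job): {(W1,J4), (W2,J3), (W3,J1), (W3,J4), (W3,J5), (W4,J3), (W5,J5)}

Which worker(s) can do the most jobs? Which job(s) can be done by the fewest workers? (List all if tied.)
Most versatile: W3 (3 jobs); Least covered: J2 (0 workers)

Worker degrees (jobs they can do): W1:1, W2:1, W3:3, W4:1, W5:1
Job degrees (workers who can do it): J1:1, J2:0, J3:2, J4:2, J5:2

Maximum worker degree is 3, achieved by: W3
Minimum job degree is 0, achieved by: J2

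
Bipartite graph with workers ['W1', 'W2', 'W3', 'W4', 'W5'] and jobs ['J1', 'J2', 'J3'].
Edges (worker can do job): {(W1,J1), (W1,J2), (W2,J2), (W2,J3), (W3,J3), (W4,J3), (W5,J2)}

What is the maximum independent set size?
Maximum independent set = 5

By König's theorem:
- Min vertex cover = Max matching = 3
- Max independent set = Total vertices - Min vertex cover
- Max independent set = 8 - 3 = 5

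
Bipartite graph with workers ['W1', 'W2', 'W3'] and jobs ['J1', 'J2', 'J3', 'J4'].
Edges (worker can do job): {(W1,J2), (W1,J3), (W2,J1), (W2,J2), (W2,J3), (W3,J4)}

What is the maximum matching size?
Maximum matching size = 3

Maximum matching: {(W1,J3), (W2,J1), (W3,J4)}
Size: 3

This assigns 3 workers to 3 distinct jobs.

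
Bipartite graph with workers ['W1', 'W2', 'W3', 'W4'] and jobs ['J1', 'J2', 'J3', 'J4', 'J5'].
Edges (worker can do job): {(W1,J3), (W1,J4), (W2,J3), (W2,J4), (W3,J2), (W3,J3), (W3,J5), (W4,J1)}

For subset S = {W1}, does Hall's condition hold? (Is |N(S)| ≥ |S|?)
Yes: |N(S)| = 2, |S| = 1

Subset S = {W1}
Neighbors N(S) = {J3, J4}

|N(S)| = 2, |S| = 1
Hall's condition: |N(S)| ≥ |S| is satisfied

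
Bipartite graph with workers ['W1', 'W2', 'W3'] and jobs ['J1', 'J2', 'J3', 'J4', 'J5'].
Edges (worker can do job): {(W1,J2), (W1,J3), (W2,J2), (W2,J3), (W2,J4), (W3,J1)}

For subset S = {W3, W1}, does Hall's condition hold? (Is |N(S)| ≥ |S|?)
Yes: |N(S)| = 3, |S| = 2

Subset S = {W3, W1}
Neighbors N(S) = {J1, J2, J3}

|N(S)| = 3, |S| = 2
Hall's condition: |N(S)| ≥ |S| is satisfied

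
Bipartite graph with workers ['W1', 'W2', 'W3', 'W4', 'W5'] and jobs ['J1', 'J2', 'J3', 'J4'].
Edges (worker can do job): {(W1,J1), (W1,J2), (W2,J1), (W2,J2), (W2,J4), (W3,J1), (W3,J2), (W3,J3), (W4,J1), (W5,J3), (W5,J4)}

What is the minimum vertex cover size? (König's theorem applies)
Minimum vertex cover size = 4

By König's theorem: in bipartite graphs,
min vertex cover = max matching = 4

Maximum matching has size 4, so minimum vertex cover also has size 4.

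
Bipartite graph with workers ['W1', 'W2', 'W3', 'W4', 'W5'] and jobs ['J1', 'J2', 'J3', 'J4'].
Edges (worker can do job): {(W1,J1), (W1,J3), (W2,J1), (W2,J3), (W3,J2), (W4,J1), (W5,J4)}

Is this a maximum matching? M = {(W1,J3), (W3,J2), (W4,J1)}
No, size 3 is not maximum

Proposed matching has size 3.
Maximum matching size for this graph: 4.

This is NOT maximum - can be improved to size 4.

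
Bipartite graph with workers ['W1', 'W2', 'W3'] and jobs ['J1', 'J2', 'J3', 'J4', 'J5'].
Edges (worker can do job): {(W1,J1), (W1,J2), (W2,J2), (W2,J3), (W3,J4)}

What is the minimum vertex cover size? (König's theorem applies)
Minimum vertex cover size = 3

By König's theorem: in bipartite graphs,
min vertex cover = max matching = 3

Maximum matching has size 3, so minimum vertex cover also has size 3.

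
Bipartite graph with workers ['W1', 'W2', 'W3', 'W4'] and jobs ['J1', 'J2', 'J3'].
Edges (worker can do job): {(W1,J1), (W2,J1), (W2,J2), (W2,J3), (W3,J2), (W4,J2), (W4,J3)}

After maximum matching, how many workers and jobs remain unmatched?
Unmatched: 1 workers, 0 jobs

Maximum matching size: 3
Workers: 4 total, 3 matched, 1 unmatched
Jobs: 3 total, 3 matched, 0 unmatched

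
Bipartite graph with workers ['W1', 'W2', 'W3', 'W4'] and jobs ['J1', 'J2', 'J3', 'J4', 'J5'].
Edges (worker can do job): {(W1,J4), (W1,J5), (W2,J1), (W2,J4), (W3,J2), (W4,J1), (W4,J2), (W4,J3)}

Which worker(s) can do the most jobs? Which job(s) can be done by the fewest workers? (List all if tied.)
Most versatile: W4 (3 jobs); Least covered: J3, J5 (1 workers)

Worker degrees (jobs they can do): W1:2, W2:2, W3:1, W4:3
Job degrees (workers who can do it): J1:2, J2:2, J3:1, J4:2, J5:1

Maximum worker degree is 3, achieved by: W4
Minimum job degree is 1, achieved by: J3, J5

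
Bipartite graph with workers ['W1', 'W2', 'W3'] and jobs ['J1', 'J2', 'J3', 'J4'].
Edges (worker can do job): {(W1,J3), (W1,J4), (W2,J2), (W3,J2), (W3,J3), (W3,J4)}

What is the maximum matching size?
Maximum matching size = 3

Maximum matching: {(W1,J3), (W2,J2), (W3,J4)}
Size: 3

This assigns 3 workers to 3 distinct jobs.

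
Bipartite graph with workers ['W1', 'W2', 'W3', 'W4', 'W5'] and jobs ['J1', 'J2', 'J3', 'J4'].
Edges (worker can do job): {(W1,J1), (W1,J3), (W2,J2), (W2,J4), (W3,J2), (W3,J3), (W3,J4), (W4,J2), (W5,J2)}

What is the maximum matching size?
Maximum matching size = 4

Maximum matching: {(W1,J1), (W2,J4), (W3,J3), (W5,J2)}
Size: 4

This assigns 4 workers to 4 distinct jobs.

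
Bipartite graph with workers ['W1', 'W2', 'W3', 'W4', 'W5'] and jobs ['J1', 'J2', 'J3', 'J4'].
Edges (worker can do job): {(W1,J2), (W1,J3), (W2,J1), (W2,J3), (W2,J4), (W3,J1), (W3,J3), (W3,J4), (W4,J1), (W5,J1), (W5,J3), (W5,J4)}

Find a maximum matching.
Matching: {(W1,J2), (W2,J3), (W3,J4), (W5,J1)}

Maximum matching (size 4):
  W1 → J2
  W2 → J3
  W3 → J4
  W5 → J1

Each worker is assigned to at most one job, and each job to at most one worker.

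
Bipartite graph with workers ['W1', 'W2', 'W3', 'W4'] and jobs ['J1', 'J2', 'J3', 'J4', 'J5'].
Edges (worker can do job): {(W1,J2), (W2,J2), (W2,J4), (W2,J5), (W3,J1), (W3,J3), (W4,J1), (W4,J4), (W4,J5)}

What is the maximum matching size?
Maximum matching size = 4

Maximum matching: {(W1,J2), (W2,J5), (W3,J3), (W4,J4)}
Size: 4

This assigns 4 workers to 4 distinct jobs.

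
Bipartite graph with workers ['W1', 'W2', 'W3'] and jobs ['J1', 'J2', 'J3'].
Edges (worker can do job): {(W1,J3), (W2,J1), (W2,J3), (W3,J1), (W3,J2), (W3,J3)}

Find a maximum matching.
Matching: {(W1,J3), (W2,J1), (W3,J2)}

Maximum matching (size 3):
  W1 → J3
  W2 → J1
  W3 → J2

Each worker is assigned to at most one job, and each job to at most one worker.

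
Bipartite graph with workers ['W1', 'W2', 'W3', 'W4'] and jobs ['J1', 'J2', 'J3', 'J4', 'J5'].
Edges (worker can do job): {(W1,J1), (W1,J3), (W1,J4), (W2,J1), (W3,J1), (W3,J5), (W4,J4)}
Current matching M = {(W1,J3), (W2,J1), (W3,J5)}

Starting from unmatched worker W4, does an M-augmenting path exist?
Yes: W4 → J4

An M-augmenting path alternates non-matching / matching edges, starting and ending at unmatched vertices.
Path: W4 → J4
(J4 is unmatched in M, so the path is augmenting.)
Flipping edges along this path would increase |M| from 3 to 4.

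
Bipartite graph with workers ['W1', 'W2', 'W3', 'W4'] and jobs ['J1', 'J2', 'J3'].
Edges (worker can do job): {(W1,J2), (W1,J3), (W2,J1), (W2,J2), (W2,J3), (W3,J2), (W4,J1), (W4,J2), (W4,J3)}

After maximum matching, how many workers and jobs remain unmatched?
Unmatched: 1 workers, 0 jobs

Maximum matching size: 3
Workers: 4 total, 3 matched, 1 unmatched
Jobs: 3 total, 3 matched, 0 unmatched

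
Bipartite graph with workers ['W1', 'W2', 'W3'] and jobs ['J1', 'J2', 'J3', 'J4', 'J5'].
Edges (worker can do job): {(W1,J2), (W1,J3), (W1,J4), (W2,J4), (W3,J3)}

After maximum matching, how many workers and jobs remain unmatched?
Unmatched: 0 workers, 2 jobs

Maximum matching size: 3
Workers: 3 total, 3 matched, 0 unmatched
Jobs: 5 total, 3 matched, 2 unmatched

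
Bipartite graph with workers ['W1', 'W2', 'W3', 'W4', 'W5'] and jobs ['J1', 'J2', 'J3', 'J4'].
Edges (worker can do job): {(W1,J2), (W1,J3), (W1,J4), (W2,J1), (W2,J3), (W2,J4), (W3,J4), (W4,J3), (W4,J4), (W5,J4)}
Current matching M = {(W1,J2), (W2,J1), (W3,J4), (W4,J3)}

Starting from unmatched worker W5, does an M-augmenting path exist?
No augmenting path from W5

Alternating search from W5 reaches jobs: {J4}.
Every reachable job is already matched in M, and following those matched edges back to workers exposes no further unvisited jobs.
No M-augmenting path from W5 exists.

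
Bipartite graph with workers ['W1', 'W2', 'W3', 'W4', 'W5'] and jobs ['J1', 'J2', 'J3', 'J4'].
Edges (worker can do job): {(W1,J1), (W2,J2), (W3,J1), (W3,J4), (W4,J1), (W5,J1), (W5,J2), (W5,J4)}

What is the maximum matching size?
Maximum matching size = 3

Maximum matching: {(W3,J4), (W4,J1), (W5,J2)}
Size: 3

This assigns 3 workers to 3 distinct jobs.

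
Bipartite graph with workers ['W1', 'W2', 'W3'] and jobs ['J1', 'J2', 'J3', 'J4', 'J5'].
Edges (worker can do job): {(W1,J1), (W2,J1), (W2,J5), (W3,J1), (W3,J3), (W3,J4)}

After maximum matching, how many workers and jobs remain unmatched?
Unmatched: 0 workers, 2 jobs

Maximum matching size: 3
Workers: 3 total, 3 matched, 0 unmatched
Jobs: 5 total, 3 matched, 2 unmatched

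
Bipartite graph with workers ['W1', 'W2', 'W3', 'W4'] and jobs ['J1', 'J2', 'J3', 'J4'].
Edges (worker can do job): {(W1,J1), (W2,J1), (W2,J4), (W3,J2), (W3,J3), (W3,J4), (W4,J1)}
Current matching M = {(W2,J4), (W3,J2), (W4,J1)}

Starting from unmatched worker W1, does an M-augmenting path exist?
No augmenting path from W1

Alternating search from W1 reaches jobs: {J1}.
Every reachable job is already matched in M, and following those matched edges back to workers exposes no further unvisited jobs.
No M-augmenting path from W1 exists.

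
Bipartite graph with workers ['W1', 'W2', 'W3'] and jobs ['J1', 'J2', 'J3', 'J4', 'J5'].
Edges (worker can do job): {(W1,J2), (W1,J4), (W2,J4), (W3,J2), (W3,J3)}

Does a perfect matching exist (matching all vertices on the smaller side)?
Yes, perfect matching exists (size 3)

Perfect matching: {(W1,J2), (W2,J4), (W3,J3)}
All 3 vertices on the smaller side are matched.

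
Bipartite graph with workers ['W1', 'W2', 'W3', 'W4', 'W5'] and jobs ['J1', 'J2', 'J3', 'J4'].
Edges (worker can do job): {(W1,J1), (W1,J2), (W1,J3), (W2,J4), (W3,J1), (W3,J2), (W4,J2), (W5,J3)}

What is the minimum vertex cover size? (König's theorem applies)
Minimum vertex cover size = 4

By König's theorem: in bipartite graphs,
min vertex cover = max matching = 4

Maximum matching has size 4, so minimum vertex cover also has size 4.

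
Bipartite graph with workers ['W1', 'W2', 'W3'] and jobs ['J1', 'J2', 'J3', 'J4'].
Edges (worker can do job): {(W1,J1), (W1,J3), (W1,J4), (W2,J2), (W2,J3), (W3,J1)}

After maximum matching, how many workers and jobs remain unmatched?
Unmatched: 0 workers, 1 jobs

Maximum matching size: 3
Workers: 3 total, 3 matched, 0 unmatched
Jobs: 4 total, 3 matched, 1 unmatched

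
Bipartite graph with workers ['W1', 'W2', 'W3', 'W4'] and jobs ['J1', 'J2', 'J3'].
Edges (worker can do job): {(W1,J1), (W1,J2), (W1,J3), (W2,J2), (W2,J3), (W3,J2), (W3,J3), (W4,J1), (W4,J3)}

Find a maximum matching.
Matching: {(W1,J1), (W3,J2), (W4,J3)}

Maximum matching (size 3):
  W1 → J1
  W3 → J2
  W4 → J3

Each worker is assigned to at most one job, and each job to at most one worker.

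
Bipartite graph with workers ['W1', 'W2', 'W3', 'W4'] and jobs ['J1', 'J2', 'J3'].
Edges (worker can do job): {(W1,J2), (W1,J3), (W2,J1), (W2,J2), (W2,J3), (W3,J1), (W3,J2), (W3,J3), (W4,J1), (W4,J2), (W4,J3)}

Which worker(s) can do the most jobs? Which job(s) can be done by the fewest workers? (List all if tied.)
Most versatile: W2, W3, W4 (3 jobs); Least covered: J1 (3 workers)

Worker degrees (jobs they can do): W1:2, W2:3, W3:3, W4:3
Job degrees (workers who can do it): J1:3, J2:4, J3:4

Maximum worker degree is 3, achieved by: W2, W3, W4
Minimum job degree is 3, achieved by: J1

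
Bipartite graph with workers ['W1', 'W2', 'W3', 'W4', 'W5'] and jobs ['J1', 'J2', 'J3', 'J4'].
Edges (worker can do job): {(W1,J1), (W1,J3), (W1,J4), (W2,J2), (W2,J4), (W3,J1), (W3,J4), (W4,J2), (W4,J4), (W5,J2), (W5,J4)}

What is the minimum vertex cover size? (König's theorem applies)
Minimum vertex cover size = 4

By König's theorem: in bipartite graphs,
min vertex cover = max matching = 4

Maximum matching has size 4, so minimum vertex cover also has size 4.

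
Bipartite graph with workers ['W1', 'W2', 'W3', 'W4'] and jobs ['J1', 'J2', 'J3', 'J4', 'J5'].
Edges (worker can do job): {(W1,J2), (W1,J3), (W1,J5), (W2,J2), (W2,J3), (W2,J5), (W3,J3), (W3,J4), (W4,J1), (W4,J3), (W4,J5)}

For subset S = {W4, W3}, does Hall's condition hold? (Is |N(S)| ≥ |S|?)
Yes: |N(S)| = 4, |S| = 2

Subset S = {W4, W3}
Neighbors N(S) = {J1, J3, J4, J5}

|N(S)| = 4, |S| = 2
Hall's condition: |N(S)| ≥ |S| is satisfied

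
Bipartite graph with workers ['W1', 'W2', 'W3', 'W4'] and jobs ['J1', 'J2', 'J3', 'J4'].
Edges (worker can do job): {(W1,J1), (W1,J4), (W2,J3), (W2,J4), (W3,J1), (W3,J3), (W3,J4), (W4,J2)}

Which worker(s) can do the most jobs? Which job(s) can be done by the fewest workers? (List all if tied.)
Most versatile: W3 (3 jobs); Least covered: J2 (1 workers)

Worker degrees (jobs they can do): W1:2, W2:2, W3:3, W4:1
Job degrees (workers who can do it): J1:2, J2:1, J3:2, J4:3

Maximum worker degree is 3, achieved by: W3
Minimum job degree is 1, achieved by: J2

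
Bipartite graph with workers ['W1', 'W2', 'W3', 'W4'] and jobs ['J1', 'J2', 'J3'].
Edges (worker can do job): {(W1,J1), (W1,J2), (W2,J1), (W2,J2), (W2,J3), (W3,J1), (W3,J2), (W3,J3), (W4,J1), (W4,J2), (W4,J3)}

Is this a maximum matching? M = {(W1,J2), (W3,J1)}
No, size 2 is not maximum

Proposed matching has size 2.
Maximum matching size for this graph: 3.

This is NOT maximum - can be improved to size 3.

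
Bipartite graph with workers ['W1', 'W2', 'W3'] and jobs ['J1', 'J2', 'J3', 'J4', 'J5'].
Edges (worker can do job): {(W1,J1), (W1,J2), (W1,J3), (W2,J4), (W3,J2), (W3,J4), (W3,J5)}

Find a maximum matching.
Matching: {(W1,J2), (W2,J4), (W3,J5)}

Maximum matching (size 3):
  W1 → J2
  W2 → J4
  W3 → J5

Each worker is assigned to at most one job, and each job to at most one worker.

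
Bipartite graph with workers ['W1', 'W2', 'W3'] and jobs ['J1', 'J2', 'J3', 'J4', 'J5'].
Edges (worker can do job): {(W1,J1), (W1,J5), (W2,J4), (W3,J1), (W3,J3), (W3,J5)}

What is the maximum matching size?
Maximum matching size = 3

Maximum matching: {(W1,J1), (W2,J4), (W3,J5)}
Size: 3

This assigns 3 workers to 3 distinct jobs.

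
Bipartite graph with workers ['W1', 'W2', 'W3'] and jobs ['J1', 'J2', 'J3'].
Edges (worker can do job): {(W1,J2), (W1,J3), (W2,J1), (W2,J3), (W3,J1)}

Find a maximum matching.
Matching: {(W1,J2), (W2,J3), (W3,J1)}

Maximum matching (size 3):
  W1 → J2
  W2 → J3
  W3 → J1

Each worker is assigned to at most one job, and each job to at most one worker.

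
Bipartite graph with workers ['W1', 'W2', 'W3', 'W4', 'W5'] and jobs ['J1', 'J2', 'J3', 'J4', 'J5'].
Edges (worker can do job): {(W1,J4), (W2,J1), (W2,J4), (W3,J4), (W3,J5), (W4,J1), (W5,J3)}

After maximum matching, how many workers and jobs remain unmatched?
Unmatched: 1 workers, 1 jobs

Maximum matching size: 4
Workers: 5 total, 4 matched, 1 unmatched
Jobs: 5 total, 4 matched, 1 unmatched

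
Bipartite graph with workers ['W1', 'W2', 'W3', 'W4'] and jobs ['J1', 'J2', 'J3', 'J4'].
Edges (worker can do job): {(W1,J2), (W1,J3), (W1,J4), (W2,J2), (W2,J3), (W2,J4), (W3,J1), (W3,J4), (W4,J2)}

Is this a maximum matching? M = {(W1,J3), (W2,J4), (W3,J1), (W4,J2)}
Yes, size 4 is maximum

Proposed matching has size 4.
Maximum matching size for this graph: 4.

This is a maximum matching.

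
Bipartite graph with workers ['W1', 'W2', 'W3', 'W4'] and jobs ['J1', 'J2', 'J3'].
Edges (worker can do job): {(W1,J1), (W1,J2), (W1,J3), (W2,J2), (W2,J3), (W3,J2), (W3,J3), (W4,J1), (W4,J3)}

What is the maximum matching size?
Maximum matching size = 3

Maximum matching: {(W1,J1), (W3,J2), (W4,J3)}
Size: 3

This assigns 3 workers to 3 distinct jobs.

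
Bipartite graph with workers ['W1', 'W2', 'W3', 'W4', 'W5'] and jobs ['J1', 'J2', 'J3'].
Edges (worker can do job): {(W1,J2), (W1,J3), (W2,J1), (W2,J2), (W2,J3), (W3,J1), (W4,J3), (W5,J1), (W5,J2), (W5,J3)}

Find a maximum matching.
Matching: {(W1,J2), (W3,J1), (W5,J3)}

Maximum matching (size 3):
  W1 → J2
  W3 → J1
  W5 → J3

Each worker is assigned to at most one job, and each job to at most one worker.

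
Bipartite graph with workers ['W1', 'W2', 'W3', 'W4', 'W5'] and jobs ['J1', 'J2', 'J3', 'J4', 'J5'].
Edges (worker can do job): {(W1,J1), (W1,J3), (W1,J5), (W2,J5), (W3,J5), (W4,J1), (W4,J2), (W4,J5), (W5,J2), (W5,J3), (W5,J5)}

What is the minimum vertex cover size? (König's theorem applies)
Minimum vertex cover size = 4

By König's theorem: in bipartite graphs,
min vertex cover = max matching = 4

Maximum matching has size 4, so minimum vertex cover also has size 4.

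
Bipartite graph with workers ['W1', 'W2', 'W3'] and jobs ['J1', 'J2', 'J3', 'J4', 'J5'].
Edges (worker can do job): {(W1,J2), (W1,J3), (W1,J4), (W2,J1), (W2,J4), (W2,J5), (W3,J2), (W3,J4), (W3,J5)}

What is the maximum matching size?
Maximum matching size = 3

Maximum matching: {(W1,J3), (W2,J1), (W3,J4)}
Size: 3

This assigns 3 workers to 3 distinct jobs.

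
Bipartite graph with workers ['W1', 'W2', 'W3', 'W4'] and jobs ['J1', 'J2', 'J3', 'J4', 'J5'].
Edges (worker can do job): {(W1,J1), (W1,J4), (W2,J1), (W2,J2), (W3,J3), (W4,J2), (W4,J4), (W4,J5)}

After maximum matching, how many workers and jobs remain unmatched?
Unmatched: 0 workers, 1 jobs

Maximum matching size: 4
Workers: 4 total, 4 matched, 0 unmatched
Jobs: 5 total, 4 matched, 1 unmatched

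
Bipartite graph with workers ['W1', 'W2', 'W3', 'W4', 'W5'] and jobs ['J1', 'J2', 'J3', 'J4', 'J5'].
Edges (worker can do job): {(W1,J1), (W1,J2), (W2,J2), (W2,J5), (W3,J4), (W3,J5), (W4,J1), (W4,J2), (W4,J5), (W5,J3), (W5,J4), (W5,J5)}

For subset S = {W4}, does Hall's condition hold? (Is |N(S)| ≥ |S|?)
Yes: |N(S)| = 3, |S| = 1

Subset S = {W4}
Neighbors N(S) = {J1, J2, J5}

|N(S)| = 3, |S| = 1
Hall's condition: |N(S)| ≥ |S| is satisfied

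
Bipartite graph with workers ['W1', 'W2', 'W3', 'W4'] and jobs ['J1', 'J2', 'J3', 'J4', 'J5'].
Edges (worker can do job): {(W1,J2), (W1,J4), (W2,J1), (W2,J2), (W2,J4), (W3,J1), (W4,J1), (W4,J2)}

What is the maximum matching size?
Maximum matching size = 3

Maximum matching: {(W1,J2), (W2,J4), (W4,J1)}
Size: 3

This assigns 3 workers to 3 distinct jobs.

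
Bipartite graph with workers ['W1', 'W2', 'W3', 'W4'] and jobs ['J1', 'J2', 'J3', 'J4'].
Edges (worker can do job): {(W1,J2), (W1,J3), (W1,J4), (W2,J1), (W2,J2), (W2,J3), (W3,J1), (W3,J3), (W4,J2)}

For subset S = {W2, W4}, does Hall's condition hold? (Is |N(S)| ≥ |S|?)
Yes: |N(S)| = 3, |S| = 2

Subset S = {W2, W4}
Neighbors N(S) = {J1, J2, J3}

|N(S)| = 3, |S| = 2
Hall's condition: |N(S)| ≥ |S| is satisfied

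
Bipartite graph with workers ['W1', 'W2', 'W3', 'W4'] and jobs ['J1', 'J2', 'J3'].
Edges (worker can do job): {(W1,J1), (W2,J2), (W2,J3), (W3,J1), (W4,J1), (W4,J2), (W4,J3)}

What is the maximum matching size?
Maximum matching size = 3

Maximum matching: {(W2,J2), (W3,J1), (W4,J3)}
Size: 3

This assigns 3 workers to 3 distinct jobs.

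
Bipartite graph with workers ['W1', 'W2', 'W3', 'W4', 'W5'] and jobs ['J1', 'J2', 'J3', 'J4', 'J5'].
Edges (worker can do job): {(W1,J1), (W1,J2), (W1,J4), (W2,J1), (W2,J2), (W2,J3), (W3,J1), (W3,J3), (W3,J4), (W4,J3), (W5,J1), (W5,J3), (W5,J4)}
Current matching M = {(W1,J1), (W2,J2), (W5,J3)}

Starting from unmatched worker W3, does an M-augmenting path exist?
Yes: W3 → J4

An M-augmenting path alternates non-matching / matching edges, starting and ending at unmatched vertices.
Path: W3 → J4
(J4 is unmatched in M, so the path is augmenting.)
Flipping edges along this path would increase |M| from 3 to 4.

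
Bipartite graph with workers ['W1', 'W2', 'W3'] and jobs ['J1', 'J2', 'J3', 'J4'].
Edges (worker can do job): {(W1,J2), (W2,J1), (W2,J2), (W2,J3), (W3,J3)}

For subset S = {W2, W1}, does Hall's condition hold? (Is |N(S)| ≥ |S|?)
Yes: |N(S)| = 3, |S| = 2

Subset S = {W2, W1}
Neighbors N(S) = {J1, J2, J3}

|N(S)| = 3, |S| = 2
Hall's condition: |N(S)| ≥ |S| is satisfied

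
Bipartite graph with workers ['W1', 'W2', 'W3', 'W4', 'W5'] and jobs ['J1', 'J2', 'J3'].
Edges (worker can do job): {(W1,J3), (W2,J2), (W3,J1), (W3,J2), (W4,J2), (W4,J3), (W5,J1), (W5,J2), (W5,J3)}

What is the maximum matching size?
Maximum matching size = 3

Maximum matching: {(W3,J2), (W4,J3), (W5,J1)}
Size: 3

This assigns 3 workers to 3 distinct jobs.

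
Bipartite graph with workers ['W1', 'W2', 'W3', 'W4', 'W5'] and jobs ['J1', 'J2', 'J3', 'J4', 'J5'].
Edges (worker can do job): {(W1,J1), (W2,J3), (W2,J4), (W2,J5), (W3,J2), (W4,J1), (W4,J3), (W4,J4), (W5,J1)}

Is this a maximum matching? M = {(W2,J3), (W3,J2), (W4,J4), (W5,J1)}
Yes, size 4 is maximum

Proposed matching has size 4.
Maximum matching size for this graph: 4.

This is a maximum matching.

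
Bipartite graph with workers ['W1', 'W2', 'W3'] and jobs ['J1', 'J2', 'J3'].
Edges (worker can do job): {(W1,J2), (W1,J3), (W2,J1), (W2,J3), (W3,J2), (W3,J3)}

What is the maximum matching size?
Maximum matching size = 3

Maximum matching: {(W1,J3), (W2,J1), (W3,J2)}
Size: 3

This assigns 3 workers to 3 distinct jobs.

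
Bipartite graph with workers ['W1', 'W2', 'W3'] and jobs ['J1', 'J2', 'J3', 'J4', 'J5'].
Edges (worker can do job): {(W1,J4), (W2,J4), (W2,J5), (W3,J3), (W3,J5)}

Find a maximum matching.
Matching: {(W1,J4), (W2,J5), (W3,J3)}

Maximum matching (size 3):
  W1 → J4
  W2 → J5
  W3 → J3

Each worker is assigned to at most one job, and each job to at most one worker.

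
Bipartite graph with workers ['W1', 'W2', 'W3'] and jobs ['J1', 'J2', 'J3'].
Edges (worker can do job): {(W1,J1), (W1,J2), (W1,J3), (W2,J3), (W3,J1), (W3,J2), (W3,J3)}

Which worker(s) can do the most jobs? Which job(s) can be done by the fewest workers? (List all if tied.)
Most versatile: W1, W3 (3 jobs); Least covered: J1, J2 (2 workers)

Worker degrees (jobs they can do): W1:3, W2:1, W3:3
Job degrees (workers who can do it): J1:2, J2:2, J3:3

Maximum worker degree is 3, achieved by: W1, W3
Minimum job degree is 2, achieved by: J1, J2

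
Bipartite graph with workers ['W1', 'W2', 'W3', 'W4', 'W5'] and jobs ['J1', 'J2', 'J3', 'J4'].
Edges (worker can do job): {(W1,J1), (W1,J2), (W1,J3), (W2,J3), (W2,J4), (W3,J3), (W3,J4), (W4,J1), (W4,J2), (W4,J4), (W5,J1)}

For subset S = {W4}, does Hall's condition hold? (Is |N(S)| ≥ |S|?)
Yes: |N(S)| = 3, |S| = 1

Subset S = {W4}
Neighbors N(S) = {J1, J2, J4}

|N(S)| = 3, |S| = 1
Hall's condition: |N(S)| ≥ |S| is satisfied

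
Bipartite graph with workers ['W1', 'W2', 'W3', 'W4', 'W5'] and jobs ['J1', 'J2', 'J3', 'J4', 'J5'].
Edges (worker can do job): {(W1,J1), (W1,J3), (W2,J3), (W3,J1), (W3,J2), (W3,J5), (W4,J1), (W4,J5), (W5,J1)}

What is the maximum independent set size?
Maximum independent set = 6

By König's theorem:
- Min vertex cover = Max matching = 4
- Max independent set = Total vertices - Min vertex cover
- Max independent set = 10 - 4 = 6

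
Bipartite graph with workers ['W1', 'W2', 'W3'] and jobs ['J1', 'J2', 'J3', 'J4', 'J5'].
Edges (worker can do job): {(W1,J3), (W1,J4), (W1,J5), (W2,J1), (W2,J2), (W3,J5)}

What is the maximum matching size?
Maximum matching size = 3

Maximum matching: {(W1,J3), (W2,J1), (W3,J5)}
Size: 3

This assigns 3 workers to 3 distinct jobs.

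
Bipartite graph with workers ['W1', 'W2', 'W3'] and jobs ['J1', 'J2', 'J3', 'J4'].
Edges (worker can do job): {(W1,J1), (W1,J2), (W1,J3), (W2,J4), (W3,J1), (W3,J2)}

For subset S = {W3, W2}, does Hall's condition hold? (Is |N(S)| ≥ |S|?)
Yes: |N(S)| = 3, |S| = 2

Subset S = {W3, W2}
Neighbors N(S) = {J1, J2, J4}

|N(S)| = 3, |S| = 2
Hall's condition: |N(S)| ≥ |S| is satisfied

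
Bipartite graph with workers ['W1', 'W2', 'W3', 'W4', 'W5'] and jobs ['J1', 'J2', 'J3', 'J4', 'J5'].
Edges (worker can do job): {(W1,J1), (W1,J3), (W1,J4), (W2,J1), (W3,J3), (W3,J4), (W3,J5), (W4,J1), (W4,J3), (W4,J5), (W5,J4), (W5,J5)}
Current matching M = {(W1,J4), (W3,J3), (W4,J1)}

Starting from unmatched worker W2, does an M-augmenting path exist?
Yes: W2 → J1 → W4 → J5

An M-augmenting path alternates non-matching / matching edges, starting and ending at unmatched vertices.
Path: W2 → J1 → W4 → J5
(J5 is unmatched in M, so the path is augmenting.)
Flipping edges along this path would increase |M| from 3 to 4.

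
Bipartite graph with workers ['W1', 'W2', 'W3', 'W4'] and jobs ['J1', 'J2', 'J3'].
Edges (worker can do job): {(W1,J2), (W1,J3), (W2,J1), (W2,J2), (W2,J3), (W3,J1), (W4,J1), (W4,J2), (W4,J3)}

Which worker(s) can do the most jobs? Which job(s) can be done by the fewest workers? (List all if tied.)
Most versatile: W2, W4 (3 jobs); Least covered: J1, J2, J3 (3 workers)

Worker degrees (jobs they can do): W1:2, W2:3, W3:1, W4:3
Job degrees (workers who can do it): J1:3, J2:3, J3:3

Maximum worker degree is 3, achieved by: W2, W4
Minimum job degree is 3, achieved by: J1, J2, J3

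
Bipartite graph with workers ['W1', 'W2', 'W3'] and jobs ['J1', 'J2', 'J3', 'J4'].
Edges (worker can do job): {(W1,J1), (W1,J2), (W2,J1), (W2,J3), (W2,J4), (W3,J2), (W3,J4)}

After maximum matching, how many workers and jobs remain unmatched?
Unmatched: 0 workers, 1 jobs

Maximum matching size: 3
Workers: 3 total, 3 matched, 0 unmatched
Jobs: 4 total, 3 matched, 1 unmatched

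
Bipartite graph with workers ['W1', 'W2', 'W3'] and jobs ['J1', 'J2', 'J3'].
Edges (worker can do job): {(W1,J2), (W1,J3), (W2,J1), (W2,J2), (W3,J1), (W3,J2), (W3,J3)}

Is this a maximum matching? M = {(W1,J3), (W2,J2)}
No, size 2 is not maximum

Proposed matching has size 2.
Maximum matching size for this graph: 3.

This is NOT maximum - can be improved to size 3.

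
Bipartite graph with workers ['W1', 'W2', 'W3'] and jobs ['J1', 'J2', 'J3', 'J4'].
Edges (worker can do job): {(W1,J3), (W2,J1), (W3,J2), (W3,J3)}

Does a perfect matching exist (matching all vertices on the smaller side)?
Yes, perfect matching exists (size 3)

Perfect matching: {(W1,J3), (W2,J1), (W3,J2)}
All 3 vertices on the smaller side are matched.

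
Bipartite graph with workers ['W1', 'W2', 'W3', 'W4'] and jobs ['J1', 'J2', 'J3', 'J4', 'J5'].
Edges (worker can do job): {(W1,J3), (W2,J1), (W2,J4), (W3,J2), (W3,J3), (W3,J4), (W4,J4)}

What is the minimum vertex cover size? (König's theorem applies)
Minimum vertex cover size = 4

By König's theorem: in bipartite graphs,
min vertex cover = max matching = 4

Maximum matching has size 4, so minimum vertex cover also has size 4.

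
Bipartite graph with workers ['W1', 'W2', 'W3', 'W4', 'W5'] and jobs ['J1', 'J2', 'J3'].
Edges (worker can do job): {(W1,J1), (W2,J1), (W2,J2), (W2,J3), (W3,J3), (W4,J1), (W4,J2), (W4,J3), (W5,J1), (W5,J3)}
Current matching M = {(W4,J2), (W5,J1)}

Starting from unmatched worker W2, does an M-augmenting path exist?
Yes: W2 → J2 → W4 → J1 → W5 → J3

An M-augmenting path alternates non-matching / matching edges, starting and ending at unmatched vertices.
Path: W2 → J2 → W4 → J1 → W5 → J3
(J3 is unmatched in M, so the path is augmenting.)
Flipping edges along this path would increase |M| from 2 to 3.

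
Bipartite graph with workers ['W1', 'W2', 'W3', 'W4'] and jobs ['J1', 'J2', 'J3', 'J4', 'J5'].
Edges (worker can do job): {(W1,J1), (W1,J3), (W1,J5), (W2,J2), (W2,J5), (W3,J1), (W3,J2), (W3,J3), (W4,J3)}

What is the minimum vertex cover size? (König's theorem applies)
Minimum vertex cover size = 4

By König's theorem: in bipartite graphs,
min vertex cover = max matching = 4

Maximum matching has size 4, so minimum vertex cover also has size 4.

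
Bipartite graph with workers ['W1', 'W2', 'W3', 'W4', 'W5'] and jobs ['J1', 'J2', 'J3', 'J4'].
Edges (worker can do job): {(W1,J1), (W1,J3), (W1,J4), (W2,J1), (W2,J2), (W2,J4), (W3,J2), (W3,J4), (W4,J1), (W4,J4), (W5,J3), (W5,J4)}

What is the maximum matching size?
Maximum matching size = 4

Maximum matching: {(W1,J3), (W3,J2), (W4,J1), (W5,J4)}
Size: 4

This assigns 4 workers to 4 distinct jobs.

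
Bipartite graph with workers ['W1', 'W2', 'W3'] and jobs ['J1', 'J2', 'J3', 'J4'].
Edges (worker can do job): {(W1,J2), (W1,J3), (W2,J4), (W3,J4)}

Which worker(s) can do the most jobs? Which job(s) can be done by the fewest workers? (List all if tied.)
Most versatile: W1 (2 jobs); Least covered: J1 (0 workers)

Worker degrees (jobs they can do): W1:2, W2:1, W3:1
Job degrees (workers who can do it): J1:0, J2:1, J3:1, J4:2

Maximum worker degree is 2, achieved by: W1
Minimum job degree is 0, achieved by: J1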